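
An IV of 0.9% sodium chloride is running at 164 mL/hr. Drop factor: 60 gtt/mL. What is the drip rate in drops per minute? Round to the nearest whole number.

164 mL/hr ÷ 60 min/hr = 2.733333 mL/min
2.733333 mL/min × 60 gtt/mL = 164 gtt/min

164 gtt/min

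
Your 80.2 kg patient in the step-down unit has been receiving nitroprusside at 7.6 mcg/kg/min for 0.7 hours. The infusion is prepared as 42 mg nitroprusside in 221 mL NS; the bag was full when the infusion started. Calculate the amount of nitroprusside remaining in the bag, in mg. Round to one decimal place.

16.4 mg

Dose = 7.6 mcg/kg/min × 80.2 kg = 609.52 mcg/min
609.52 mcg/min × 60 min/hr = 36571.2 mcg/hr
Concentration = 42 mg ÷ 221 mL = 0.1900452 mg/mL = 190.0452 mcg/mL
Rate = 36571.2 mcg/hr ÷ 190.0452 mcg/mL = 192.4342 mL/hr
Volume infused = 192.4342 mL/hr × 0.7 hr = 134.7039 mL
Volume remaining = 221 − 134.7039 = 86.29608 mL
Drug remaining = 86.29608 mL × 190.0452 mcg/mL = 16400.16 mcg = 16.40016 mg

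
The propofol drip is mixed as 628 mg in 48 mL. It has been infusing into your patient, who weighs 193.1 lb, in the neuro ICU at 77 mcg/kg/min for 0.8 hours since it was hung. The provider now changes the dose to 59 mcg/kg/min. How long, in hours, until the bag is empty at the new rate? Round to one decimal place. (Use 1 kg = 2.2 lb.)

1.0 hours

Initial rate:
Weight = 193.1 lb ÷ 2.2 lb/kg = 87.77273 kg
Dose = 77 mcg/kg/min × 87.77273 kg = 6758.5 mcg/min
6758.5 mcg/min × 60 min/hr = 405510 mcg/hr
Concentration = 628 mg ÷ 48 mL = 13.08333 mg/mL = 13083.33 mcg/mL
Rate = 405510 mcg/hr ÷ 13083.33 mcg/mL = 30.99439 mL/hr
Volume infused so far = 30.99439 mL/hr × 0.8 hr = 24.79552 mL
Volume remaining = 48 − 24.79552 = 23.20448 mL
New rate:
Dose = 59 mcg/kg/min × 87.77273 kg = 5178.591 mcg/min
5178.591 mcg/min × 60 min/hr = 310715.5 mcg/hr
Rate = 310715.5 mcg/hr ÷ 13083.33 mcg/mL = 23.74895 mL/hr
Time remaining = 23.20448 mL ÷ 23.74895 mL/hr = 0.977074 hr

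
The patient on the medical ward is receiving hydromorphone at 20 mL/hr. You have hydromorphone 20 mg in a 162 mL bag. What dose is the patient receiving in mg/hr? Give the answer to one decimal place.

2.5 mg/hr

Concentration = 20 mg ÷ 162 mL = 0.1234568 mg/mL
Drug rate = 20 mL/hr × 0.1234568 mg/mL = 2.469136 mg/hr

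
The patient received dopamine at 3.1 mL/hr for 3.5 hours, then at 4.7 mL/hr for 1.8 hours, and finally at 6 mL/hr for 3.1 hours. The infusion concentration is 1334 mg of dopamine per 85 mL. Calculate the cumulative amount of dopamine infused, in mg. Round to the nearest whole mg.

Concentration = 1334 mg ÷ 85 mL = 15.69412 mg/mL
Stage 1: 3.1 mL/hr × 3.5 hr = 10.85 mL → 10.85 mL × 15.69412 mg/mL = 170.2812 mg
Stage 2: 4.7 mL/hr × 1.8 hr = 8.46 mL → 8.46 mL × 15.69412 mg/mL = 132.7722 mg
Stage 3: 6 mL/hr × 3.1 hr = 18.6 mL → 18.6 mL × 15.69412 mg/mL = 291.9106 mg
Total = 170.2812 + 132.7722 + 291.9106 = 594.964 mg

595 mg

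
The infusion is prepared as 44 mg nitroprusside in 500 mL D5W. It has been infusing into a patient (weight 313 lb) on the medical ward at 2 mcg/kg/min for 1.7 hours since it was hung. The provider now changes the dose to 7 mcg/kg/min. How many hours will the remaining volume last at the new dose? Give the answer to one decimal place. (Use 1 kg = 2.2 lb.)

Initial rate:
Weight = 313 lb ÷ 2.2 lb/kg = 142.2727 kg
Dose = 2 mcg/kg/min × 142.2727 kg = 284.5455 mcg/min
284.5455 mcg/min × 60 min/hr = 17072.73 mcg/hr
Concentration = 44 mg ÷ 500 mL = 0.088 mg/mL = 88 mcg/mL
Rate = 17072.73 mcg/hr ÷ 88 mcg/mL = 194.0083 mL/hr
Volume infused so far = 194.0083 mL/hr × 1.7 hr = 329.814 mL
Volume remaining = 500 − 329.814 = 170.186 mL
New rate:
Dose = 7 mcg/kg/min × 142.2727 kg = 995.9091 mcg/min
995.9091 mcg/min × 60 min/hr = 59754.55 mcg/hr
Rate = 59754.55 mcg/hr ÷ 88 mcg/mL = 679.0289 mL/hr
Time remaining = 170.186 mL ÷ 679.0289 mL/hr = 0.2506314 hr

0.3 hours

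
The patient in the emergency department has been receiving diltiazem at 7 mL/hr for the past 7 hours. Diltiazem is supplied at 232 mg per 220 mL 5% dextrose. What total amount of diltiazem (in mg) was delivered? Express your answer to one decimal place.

51.7 mg

Concentration = 232 mg ÷ 220 mL = 1.054545 mg/mL
Drug rate = 7 mL/hr × 1.054545 mg/mL = 7.381818 mg/hr
Total = 7.381818 mg/hr × 7 hr = 51.67273 mg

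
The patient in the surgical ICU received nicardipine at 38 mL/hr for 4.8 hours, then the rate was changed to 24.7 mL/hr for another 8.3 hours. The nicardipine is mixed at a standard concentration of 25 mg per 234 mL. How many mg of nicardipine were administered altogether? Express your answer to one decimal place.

Concentration = 25 mg ÷ 234 mL = 0.1068376 mg/mL
Stage 1: 38 mL/hr × 4.8 hr = 182.4 mL → 182.4 mL × 0.1068376 mg/mL = 19.48718 mg
Stage 2: 24.7 mL/hr × 8.3 hr = 205.01 mL → 205.01 mL × 0.1068376 mg/mL = 21.90278 mg
Total = 19.48718 + 21.90278 = 41.38996 mg

41.4 mg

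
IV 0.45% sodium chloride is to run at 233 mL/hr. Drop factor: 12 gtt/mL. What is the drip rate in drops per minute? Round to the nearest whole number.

233 mL/hr ÷ 60 min/hr = 3.883333 mL/min
3.883333 mL/min × 12 gtt/mL = 46.6 gtt/min

47 gtt/min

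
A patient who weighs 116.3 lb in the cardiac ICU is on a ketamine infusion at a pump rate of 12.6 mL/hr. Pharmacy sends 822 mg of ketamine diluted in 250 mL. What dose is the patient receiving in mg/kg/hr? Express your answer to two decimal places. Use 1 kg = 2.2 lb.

0.78 mg/kg/hr

Weight = 116.3 lb ÷ 2.2 lb/kg = 52.86364 kg
Concentration = 822 mg ÷ 250 mL = 3.288 mg/mL
Drug rate = 12.6 mL/hr × 3.288 mg/mL = 41.4288 mg/hr
41.4288 mg/hr ÷ 52.86364 kg = 0.7836918 mg/kg/hr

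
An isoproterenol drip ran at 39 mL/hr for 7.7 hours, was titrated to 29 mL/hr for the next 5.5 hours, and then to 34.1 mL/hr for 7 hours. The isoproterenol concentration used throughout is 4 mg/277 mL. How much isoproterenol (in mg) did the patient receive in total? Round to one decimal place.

Concentration = 4 mg ÷ 277 mL = 0.01444043 mg/mL
Stage 1: 39 mL/hr × 7.7 hr = 300.3 mL → 300.3 mL × 0.01444043 mg/mL = 4.336462 mg
Stage 2: 29 mL/hr × 5.5 hr = 159.5 mL → 159.5 mL × 0.01444043 mg/mL = 2.303249 mg
Stage 3: 34.1 mL/hr × 7 hr = 238.7 mL → 238.7 mL × 0.01444043 mg/mL = 3.446931 mg
Total = 4.336462 + 2.303249 + 3.446931 = 10.08664 mg

10.1 mg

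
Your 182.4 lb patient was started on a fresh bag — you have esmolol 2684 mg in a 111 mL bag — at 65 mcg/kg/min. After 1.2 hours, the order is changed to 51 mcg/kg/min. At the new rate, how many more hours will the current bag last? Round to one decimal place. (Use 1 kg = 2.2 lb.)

Initial rate:
Weight = 182.4 lb ÷ 2.2 lb/kg = 82.90909 kg
Dose = 65 mcg/kg/min × 82.90909 kg = 5389.091 mcg/min
5389.091 mcg/min × 60 min/hr = 323345.5 mcg/hr
Concentration = 2684 mg ÷ 111 mL = 24.18018 mg/mL = 24180.18 mcg/mL
Rate = 323345.5 mcg/hr ÷ 24180.18 mcg/mL = 13.37233 mL/hr
Volume infused so far = 13.37233 mL/hr × 1.2 hr = 16.0468 mL
Volume remaining = 111 − 16.0468 = 94.9532 mL
New rate:
Dose = 51 mcg/kg/min × 82.90909 kg = 4228.364 mcg/min
4228.364 mcg/min × 60 min/hr = 253701.8 mcg/hr
Rate = 253701.8 mcg/hr ÷ 24180.18 mcg/mL = 10.49214 mL/hr
Time remaining = 94.9532 mL ÷ 10.49214 mL/hr = 9.049937 hr

9.0 hours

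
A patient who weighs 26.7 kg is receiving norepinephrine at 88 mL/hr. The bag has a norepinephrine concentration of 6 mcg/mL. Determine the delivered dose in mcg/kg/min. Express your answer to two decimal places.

Drug rate = 88 mL/hr × 6 mcg/mL = 528 mcg/hr
528 mcg/hr ÷ 60 min/hr = 8.8 mcg/min
8.8 mcg/min ÷ 26.7 kg = 0.329588 mcg/kg/min

0.33 mcg/kg/min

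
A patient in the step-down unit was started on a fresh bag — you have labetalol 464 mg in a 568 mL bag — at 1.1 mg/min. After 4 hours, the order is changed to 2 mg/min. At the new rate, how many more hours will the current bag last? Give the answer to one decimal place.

Initial rate:
1.1 mg/min × 60 min/hr = 66 mg/hr
Concentration = 464 mg ÷ 568 mL = 0.8169014 mg/mL
Rate = 66 mg/hr ÷ 0.8169014 mg/mL = 80.7931 mL/hr
Volume infused so far = 80.7931 mL/hr × 4 hr = 323.1724 mL
Volume remaining = 568 − 323.1724 = 244.8276 mL
New rate:
2 mg/min × 60 min/hr = 120 mg/hr
Rate = 120 mg/hr ÷ 0.8169014 mg/mL = 146.8966 mL/hr
Time remaining = 244.8276 mL ÷ 146.8966 mL/hr = 1.666667 hr

1.7 hours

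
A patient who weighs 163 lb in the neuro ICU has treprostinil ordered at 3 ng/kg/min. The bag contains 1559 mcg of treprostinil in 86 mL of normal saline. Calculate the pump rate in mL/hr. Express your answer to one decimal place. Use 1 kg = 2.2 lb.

0.7 mL/hr

Weight = 163 lb ÷ 2.2 lb/kg = 74.09091 kg
Dose = 3 ng/kg/min × 74.09091 kg = 222.2727 ng/min
222.2727 ng/min × 60 min/hr = 13336.36 ng/hr
Concentration = 1559 mcg ÷ 86 mL = 18.12791 mcg/mL = 18127.91 ng/mL
Rate = 13336.36 ng/hr ÷ 18127.91 ng/mL = 0.7356814 mL/hr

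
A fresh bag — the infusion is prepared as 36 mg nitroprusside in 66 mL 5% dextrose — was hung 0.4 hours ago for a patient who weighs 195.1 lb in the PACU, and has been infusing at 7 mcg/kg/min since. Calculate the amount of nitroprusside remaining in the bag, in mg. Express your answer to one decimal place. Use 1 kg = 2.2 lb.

Weight = 195.1 lb ÷ 2.2 lb/kg = 88.68182 kg
Dose = 7 mcg/kg/min × 88.68182 kg = 620.7727 mcg/min
620.7727 mcg/min × 60 min/hr = 37246.36 mcg/hr
Concentration = 36 mg ÷ 66 mL = 0.5454545 mg/mL = 545.4545 mcg/mL
Rate = 37246.36 mcg/hr ÷ 545.4545 mcg/mL = 68.285 mL/hr
Volume infused = 68.285 mL/hr × 0.4 hr = 27.314 mL
Volume remaining = 66 − 27.314 = 38.686 mL
Drug remaining = 38.686 mL × 545.4545 mcg/mL = 21101.45 mcg = 21.10145 mg

21.1 mg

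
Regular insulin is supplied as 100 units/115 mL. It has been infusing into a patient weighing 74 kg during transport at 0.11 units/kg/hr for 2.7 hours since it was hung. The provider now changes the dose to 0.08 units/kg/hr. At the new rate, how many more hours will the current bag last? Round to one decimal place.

13.2 hours

Initial rate:
Dose = 0.11 units/kg/hr × 74 kg = 8.14 units/hr
Concentration = 100 units ÷ 115 mL = 0.8695652 units/mL
Rate = 8.14 units/hr ÷ 0.8695652 units/mL = 9.361 mL/hr
Volume infused so far = 9.361 mL/hr × 2.7 hr = 25.2747 mL
Volume remaining = 115 − 25.2747 = 89.7253 mL
New rate:
Dose = 0.08 units/kg/hr × 74 kg = 5.92 units/hr
Rate = 5.92 units/hr ÷ 0.8695652 units/mL = 6.808 mL/hr
Time remaining = 89.7253 mL ÷ 6.808 mL/hr = 13.17939 hr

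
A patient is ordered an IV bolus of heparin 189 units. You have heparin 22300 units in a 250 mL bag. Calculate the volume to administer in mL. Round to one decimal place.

Concentration = 22300 units ÷ 250 mL = 89.2 units/mL
Volume = 189 units ÷ 89.2 units/mL = 2.118834 mL

2.1 mL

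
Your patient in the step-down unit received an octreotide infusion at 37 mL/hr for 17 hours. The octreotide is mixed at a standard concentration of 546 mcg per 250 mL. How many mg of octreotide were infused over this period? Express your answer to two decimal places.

Concentration = 546 mcg ÷ 250 mL = 2.184 mcg/mL
Drug rate = 37 mL/hr × 2.184 mcg/mL = 80.808 mcg/hr
Total = 80.808 mcg/hr × 17 hr = 1373.736 mcg = 1.373736 mg

1.37 mg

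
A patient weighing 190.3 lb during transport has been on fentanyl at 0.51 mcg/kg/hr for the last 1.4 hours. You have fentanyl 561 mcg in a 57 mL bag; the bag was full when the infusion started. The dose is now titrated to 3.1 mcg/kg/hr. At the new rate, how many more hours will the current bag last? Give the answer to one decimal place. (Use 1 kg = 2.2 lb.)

Initial rate:
Weight = 190.3 lb ÷ 2.2 lb/kg = 86.5 kg
Dose = 0.51 mcg/kg/hr × 86.5 kg = 44.115 mcg/hr
Concentration = 561 mcg ÷ 57 mL = 9.842105 mcg/mL
Rate = 44.115 mcg/hr ÷ 9.842105 mcg/mL = 4.482273 mL/hr
Volume infused so far = 4.482273 mL/hr × 1.4 hr = 6.275182 mL
Volume remaining = 57 − 6.275182 = 50.72482 mL
New rate:
Dose = 3.1 mcg/kg/hr × 86.5 kg = 268.15 mcg/hr
Rate = 268.15 mcg/hr ÷ 9.842105 mcg/mL = 27.24519 mL/hr
Time remaining = 50.72482 mL ÷ 27.24519 mL/hr = 1.86179 hr

1.9 hours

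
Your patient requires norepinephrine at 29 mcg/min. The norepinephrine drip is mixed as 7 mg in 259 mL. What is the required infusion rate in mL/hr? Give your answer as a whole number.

29 mcg/min × 60 min/hr = 1740 mcg/hr
Concentration = 7 mg ÷ 259 mL = 0.02702703 mg/mL = 27.02703 mcg/mL
Rate = 1740 mcg/hr ÷ 27.02703 mcg/mL = 64.38 mL/hr

64 mL/hr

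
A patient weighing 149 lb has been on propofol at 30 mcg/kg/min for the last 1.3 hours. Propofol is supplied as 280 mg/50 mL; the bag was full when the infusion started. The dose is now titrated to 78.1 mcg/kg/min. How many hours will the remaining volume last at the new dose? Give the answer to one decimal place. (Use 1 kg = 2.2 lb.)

Initial rate:
Weight = 149 lb ÷ 2.2 lb/kg = 67.72727 kg
Dose = 30 mcg/kg/min × 67.72727 kg = 2031.818 mcg/min
2031.818 mcg/min × 60 min/hr = 121909.1 mcg/hr
Concentration = 280 mg ÷ 50 mL = 5.6 mg/mL = 5600 mcg/mL
Rate = 121909.1 mcg/hr ÷ 5600 mcg/mL = 21.76948 mL/hr
Volume infused so far = 21.76948 mL/hr × 1.3 hr = 28.30032 mL
Volume remaining = 50 − 28.30032 = 21.69968 mL
New rate:
Dose = 78.1 mcg/kg/min × 67.72727 kg = 5289.5 mcg/min
5289.5 mcg/min × 60 min/hr = 317370 mcg/hr
Rate = 317370 mcg/hr ÷ 5600 mcg/mL = 56.67321 mL/hr
Time remaining = 21.69968 mL ÷ 56.67321 mL/hr = 0.3828912 hr

0.4 hours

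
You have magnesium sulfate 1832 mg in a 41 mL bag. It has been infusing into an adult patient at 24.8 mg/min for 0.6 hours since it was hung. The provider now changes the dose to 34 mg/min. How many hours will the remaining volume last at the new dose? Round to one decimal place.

0.5 hours

Initial rate:
24.8 mg/min × 60 min/hr = 1488 mg/hr
Concentration = 1832 mg ÷ 41 mL = 44.68293 mg/mL
Rate = 1488 mg/hr ÷ 44.68293 mg/mL = 33.30131 mL/hr
Volume infused so far = 33.30131 mL/hr × 0.6 hr = 19.98079 mL
Volume remaining = 41 − 19.98079 = 21.01921 mL
New rate:
34 mg/min × 60 min/hr = 2040 mg/hr
Rate = 2040 mg/hr ÷ 44.68293 mg/mL = 45.65502 mL/hr
Time remaining = 21.01921 mL ÷ 45.65502 mL/hr = 0.4603922 hr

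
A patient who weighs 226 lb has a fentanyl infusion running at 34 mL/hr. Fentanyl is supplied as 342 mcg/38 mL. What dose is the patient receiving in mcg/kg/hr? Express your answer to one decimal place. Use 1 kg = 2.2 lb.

Weight = 226 lb ÷ 2.2 lb/kg = 102.7273 kg
Concentration = 342 mcg ÷ 38 mL = 9 mcg/mL
Drug rate = 34 mL/hr × 9 mcg/mL = 306 mcg/hr
306 mcg/hr ÷ 102.7273 kg = 2.978761 mcg/kg/hr

3.0 mcg/kg/hr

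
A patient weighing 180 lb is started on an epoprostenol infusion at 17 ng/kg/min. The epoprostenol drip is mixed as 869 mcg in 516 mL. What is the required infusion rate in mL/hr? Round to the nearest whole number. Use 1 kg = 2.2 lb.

50 mL/hr

Weight = 180 lb ÷ 2.2 lb/kg = 81.81818 kg
Dose = 17 ng/kg/min × 81.81818 kg = 1390.909 ng/min
1390.909 ng/min × 60 min/hr = 83454.55 ng/hr
Concentration = 869 mcg ÷ 516 mL = 1.684109 mcg/mL = 1684.109 ng/mL
Rate = 83454.55 ng/hr ÷ 1684.109 ng/mL = 49.55414 mL/hr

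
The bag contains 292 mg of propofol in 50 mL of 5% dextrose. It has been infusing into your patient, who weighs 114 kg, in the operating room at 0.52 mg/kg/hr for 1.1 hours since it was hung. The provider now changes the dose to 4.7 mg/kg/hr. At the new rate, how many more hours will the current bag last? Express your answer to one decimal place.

0.4 hours

Initial rate:
Dose = 0.52 mg/kg/hr × 114 kg = 59.28 mg/hr
Concentration = 292 mg ÷ 50 mL = 5.84 mg/mL
Rate = 59.28 mg/hr ÷ 5.84 mg/mL = 10.15068 mL/hr
Volume infused so far = 10.15068 mL/hr × 1.1 hr = 11.16575 mL
Volume remaining = 50 − 11.16575 = 38.83425 mL
New rate:
Dose = 4.7 mg/kg/hr × 114 kg = 535.8 mg/hr
Rate = 535.8 mg/hr ÷ 5.84 mg/mL = 91.74658 mL/hr
Time remaining = 38.83425 mL ÷ 91.74658 mL/hr = 0.4232773 hr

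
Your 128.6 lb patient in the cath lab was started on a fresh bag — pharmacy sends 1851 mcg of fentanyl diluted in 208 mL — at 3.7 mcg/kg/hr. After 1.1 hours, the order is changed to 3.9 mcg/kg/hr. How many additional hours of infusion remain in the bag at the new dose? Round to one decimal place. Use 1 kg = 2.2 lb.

7.1 hours

Initial rate:
Weight = 128.6 lb ÷ 2.2 lb/kg = 58.45455 kg
Dose = 3.7 mcg/kg/hr × 58.45455 kg = 216.2818 mcg/hr
Concentration = 1851 mcg ÷ 208 mL = 8.899038 mcg/mL
Rate = 216.2818 mcg/hr ÷ 8.899038 mcg/mL = 24.30395 mL/hr
Volume infused so far = 24.30395 mL/hr × 1.1 hr = 26.73435 mL
Volume remaining = 208 − 26.73435 = 181.2657 mL
New rate:
Dose = 3.9 mcg/kg/hr × 58.45455 kg = 227.9727 mcg/hr
Rate = 227.9727 mcg/hr ÷ 8.899038 mcg/mL = 25.61768 mL/hr
Time remaining = 181.2657 mL ÷ 25.61768 mL/hr = 7.075803 hr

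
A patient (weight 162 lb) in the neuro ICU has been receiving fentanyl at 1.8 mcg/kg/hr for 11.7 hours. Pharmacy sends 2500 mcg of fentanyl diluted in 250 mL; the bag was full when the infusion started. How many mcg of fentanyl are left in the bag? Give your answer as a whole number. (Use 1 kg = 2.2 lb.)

Weight = 162 lb ÷ 2.2 lb/kg = 73.63636 kg
Dose = 1.8 mcg/kg/hr × 73.63636 kg = 132.5455 mcg/hr
Concentration = 2500 mcg ÷ 250 mL = 10 mcg/mL
Rate = 132.5455 mcg/hr ÷ 10 mcg/mL = 13.25455 mL/hr
Volume infused = 13.25455 mL/hr × 11.7 hr = 155.0782 mL
Volume remaining = 250 − 155.0782 = 94.92182 mL
Drug remaining = 94.92182 mL × 10 mcg/mL = 949.2182 mcg

949 mcg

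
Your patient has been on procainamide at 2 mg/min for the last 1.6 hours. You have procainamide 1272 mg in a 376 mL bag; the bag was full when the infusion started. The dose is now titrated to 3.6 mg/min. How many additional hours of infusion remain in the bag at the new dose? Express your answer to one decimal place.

Initial rate:
2 mg/min × 60 min/hr = 120 mg/hr
Concentration = 1272 mg ÷ 376 mL = 3.382979 mg/mL
Rate = 120 mg/hr ÷ 3.382979 mg/mL = 35.4717 mL/hr
Volume infused so far = 35.4717 mL/hr × 1.6 hr = 56.75472 mL
Volume remaining = 376 − 56.75472 = 319.2453 mL
New rate:
3.6 mg/min × 60 min/hr = 216 mg/hr
Rate = 216 mg/hr ÷ 3.382979 mg/mL = 63.84906 mL/hr
Time remaining = 319.2453 mL ÷ 63.84906 mL/hr = 5 hr

5.0 hours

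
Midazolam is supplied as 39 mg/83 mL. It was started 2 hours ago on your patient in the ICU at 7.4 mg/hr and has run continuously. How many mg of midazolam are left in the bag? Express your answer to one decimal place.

Concentration = 39 mg ÷ 83 mL = 0.4698795 mg/mL
Rate = 7.4 mg/hr ÷ 0.4698795 mg/mL = 15.74872 mL/hr
Volume infused = 15.74872 mL/hr × 2 hr = 31.49744 mL
Volume remaining = 83 − 31.49744 = 51.50256 mL
Drug remaining = 51.50256 mL × 0.4698795 mg/mL = 24.2 mg

24.2 mg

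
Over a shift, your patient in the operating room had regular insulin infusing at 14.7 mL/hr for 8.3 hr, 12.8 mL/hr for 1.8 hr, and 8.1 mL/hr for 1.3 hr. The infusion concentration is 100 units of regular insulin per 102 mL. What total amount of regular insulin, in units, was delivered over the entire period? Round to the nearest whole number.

153 units

Concentration = 100 units ÷ 102 mL = 0.9803922 units/mL
Stage 1: 14.7 mL/hr × 8.3 hr = 122.01 mL → 122.01 mL × 0.9803922 units/mL = 119.6176 units
Stage 2: 12.8 mL/hr × 1.8 hr = 23.04 mL → 23.04 mL × 0.9803922 units/mL = 22.58824 units
Stage 3: 8.1 mL/hr × 1.3 hr = 10.53 mL → 10.53 mL × 0.9803922 units/mL = 10.32353 units
Total = 119.6176 + 22.58824 + 10.32353 = 152.5294 units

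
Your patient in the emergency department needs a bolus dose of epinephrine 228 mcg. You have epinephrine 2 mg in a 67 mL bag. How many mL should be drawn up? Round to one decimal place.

7.6 mL

Concentration = 2 mg ÷ 67 mL = 0.02985075 mg/mL = 29.85075 mcg/mL
Volume = 228 mcg ÷ 29.85075 mcg/mL = 7.638 mL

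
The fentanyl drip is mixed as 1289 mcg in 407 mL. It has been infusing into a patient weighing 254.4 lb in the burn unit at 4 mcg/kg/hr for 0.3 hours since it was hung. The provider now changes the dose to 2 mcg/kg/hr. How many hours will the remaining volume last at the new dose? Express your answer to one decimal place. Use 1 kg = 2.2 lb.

5.0 hours

Initial rate:
Weight = 254.4 lb ÷ 2.2 lb/kg = 115.6364 kg
Dose = 4 mcg/kg/hr × 115.6364 kg = 462.5455 mcg/hr
Concentration = 1289 mcg ÷ 407 mL = 3.167076 mcg/mL
Rate = 462.5455 mcg/hr ÷ 3.167076 mcg/mL = 146.0481 mL/hr
Volume infused so far = 146.0481 mL/hr × 0.3 hr = 43.81443 mL
Volume remaining = 407 − 43.81443 = 363.1856 mL
New rate:
Dose = 2 mcg/kg/hr × 115.6364 kg = 231.2727 mcg/hr
Rate = 231.2727 mcg/hr ÷ 3.167076 mcg/mL = 73.02405 mL/hr
Time remaining = 363.1856 mL ÷ 73.02405 mL/hr = 4.973506 hr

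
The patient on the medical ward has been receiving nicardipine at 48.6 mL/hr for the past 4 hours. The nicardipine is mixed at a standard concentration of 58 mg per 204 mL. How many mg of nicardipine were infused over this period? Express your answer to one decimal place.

Concentration = 58 mg ÷ 204 mL = 0.2843137 mg/mL
Drug rate = 48.6 mL/hr × 0.2843137 mg/mL = 13.81765 mg/hr
Total = 13.81765 mg/hr × 4 hr = 55.27059 mg

55.3 mg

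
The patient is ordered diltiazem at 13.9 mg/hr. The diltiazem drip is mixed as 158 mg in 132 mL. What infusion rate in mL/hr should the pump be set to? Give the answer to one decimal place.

11.6 mL/hr

Concentration = 158 mg ÷ 132 mL = 1.19697 mg/mL
Rate = 13.9 mg/hr ÷ 1.19697 mg/mL = 11.61266 mL/hr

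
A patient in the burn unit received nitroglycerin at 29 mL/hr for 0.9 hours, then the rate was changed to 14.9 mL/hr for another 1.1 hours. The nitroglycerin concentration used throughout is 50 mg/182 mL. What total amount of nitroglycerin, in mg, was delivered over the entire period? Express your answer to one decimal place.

11.7 mg

Concentration = 50 mg ÷ 182 mL = 0.2747253 mg/mL
Stage 1: 29 mL/hr × 0.9 hr = 26.1 mL → 26.1 mL × 0.2747253 mg/mL = 7.17033 mg
Stage 2: 14.9 mL/hr × 1.1 hr = 16.39 mL → 16.39 mL × 0.2747253 mg/mL = 4.502747 mg
Total = 7.17033 + 4.502747 = 11.67308 mg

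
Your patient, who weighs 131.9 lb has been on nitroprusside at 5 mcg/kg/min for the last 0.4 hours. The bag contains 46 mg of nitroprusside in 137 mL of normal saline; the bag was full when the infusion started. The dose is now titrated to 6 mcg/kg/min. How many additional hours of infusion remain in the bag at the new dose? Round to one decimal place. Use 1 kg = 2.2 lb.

1.8 hours

Initial rate:
Weight = 131.9 lb ÷ 2.2 lb/kg = 59.95455 kg
Dose = 5 mcg/kg/min × 59.95455 kg = 299.7727 mcg/min
299.7727 mcg/min × 60 min/hr = 17986.36 mcg/hr
Concentration = 46 mg ÷ 137 mL = 0.3357664 mg/mL = 335.7664 mcg/mL
Rate = 17986.36 mcg/hr ÷ 335.7664 mcg/mL = 53.56808 mL/hr
Volume infused so far = 53.56808 mL/hr × 0.4 hr = 21.42723 mL
Volume remaining = 137 − 21.42723 = 115.5728 mL
New rate:
Dose = 6 mcg/kg/min × 59.95455 kg = 359.7273 mcg/min
359.7273 mcg/min × 60 min/hr = 21583.64 mcg/hr
Rate = 21583.64 mcg/hr ÷ 335.7664 mcg/mL = 64.2817 mL/hr
Time remaining = 115.5728 mL ÷ 64.2817 mL/hr = 1.797911 hr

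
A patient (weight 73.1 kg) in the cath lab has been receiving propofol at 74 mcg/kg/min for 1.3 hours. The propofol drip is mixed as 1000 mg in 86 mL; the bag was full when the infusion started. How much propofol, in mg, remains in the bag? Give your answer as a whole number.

578 mg

Dose = 74 mcg/kg/min × 73.1 kg = 5409.4 mcg/min
5409.4 mcg/min × 60 min/hr = 324564 mcg/hr
Concentration = 1000 mg ÷ 86 mL = 11.62791 mg/mL = 11627.91 mcg/mL
Rate = 324564 mcg/hr ÷ 11627.91 mcg/mL = 27.9125 mL/hr
Volume infused = 27.9125 mL/hr × 1.3 hr = 36.28626 mL
Volume remaining = 86 − 36.28626 = 49.71374 mL
Drug remaining = 49.71374 mL × 11627.91 mcg/mL = 578066.8 mcg = 578.0668 mg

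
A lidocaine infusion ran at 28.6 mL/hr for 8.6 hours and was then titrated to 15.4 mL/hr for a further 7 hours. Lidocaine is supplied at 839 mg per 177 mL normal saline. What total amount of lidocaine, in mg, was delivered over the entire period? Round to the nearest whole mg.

1677 mg

Concentration = 839 mg ÷ 177 mL = 4.740113 mg/mL
Stage 1: 28.6 mL/hr × 8.6 hr = 245.96 mL → 245.96 mL × 4.740113 mg/mL = 1165.878 mg
Stage 2: 15.4 mL/hr × 7 hr = 107.8 mL → 107.8 mL × 4.740113 mg/mL = 510.9842 mg
Total = 1165.878 + 510.9842 = 1676.862 mg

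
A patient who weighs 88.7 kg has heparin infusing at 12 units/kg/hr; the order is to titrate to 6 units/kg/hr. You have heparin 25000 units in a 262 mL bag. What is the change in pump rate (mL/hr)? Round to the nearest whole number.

6 mL/hr

At the current dose:
Dose = 12 units/kg/hr × 88.7 kg = 1064.4 units/hr
Concentration = 25000 units ÷ 262 mL = 95.41985 units/mL
Rate = 1064.4 units/hr ÷ 95.41985 units/mL = 11.15491 mL/hr
At the new dose:
Dose = 6 units/kg/hr × 88.7 kg = 532.2 units/hr
Rate = 532.2 units/hr ÷ 95.41985 units/mL = 5.577456 mL/hr
Change = 5.577456 − 11.15491 = -5.577456 mL/hr → 5.577456 mL/hr decrease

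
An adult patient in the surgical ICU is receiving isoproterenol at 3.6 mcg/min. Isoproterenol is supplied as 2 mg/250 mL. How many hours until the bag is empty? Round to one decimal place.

9.3 hours

3.6 mcg/min × 60 min/hr = 216 mcg/hr
Concentration = 2 mg ÷ 250 mL = 0.008 mg/mL = 8 mcg/mL
Rate = 216 mcg/hr ÷ 8 mcg/mL = 27 mL/hr
Duration = 250 mL ÷ 27 mL/hr = 9.259259 hr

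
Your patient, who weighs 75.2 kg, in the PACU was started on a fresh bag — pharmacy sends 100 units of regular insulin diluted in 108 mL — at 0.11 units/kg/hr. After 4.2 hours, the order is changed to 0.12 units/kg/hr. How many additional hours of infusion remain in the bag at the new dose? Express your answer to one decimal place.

Initial rate:
Dose = 0.11 units/kg/hr × 75.2 kg = 8.272 units/hr
Concentration = 100 units ÷ 108 mL = 0.9259259 units/mL
Rate = 8.272 units/hr ÷ 0.9259259 units/mL = 8.93376 mL/hr
Volume infused so far = 8.93376 mL/hr × 4.2 hr = 37.52179 mL
Volume remaining = 108 − 37.52179 = 70.47821 mL
New rate:
Dose = 0.12 units/kg/hr × 75.2 kg = 9.024 units/hr
Rate = 9.024 units/hr ÷ 0.9259259 units/mL = 9.74592 mL/hr
Time remaining = 70.47821 mL ÷ 9.74592 mL/hr = 7.23156 hr

7.2 hours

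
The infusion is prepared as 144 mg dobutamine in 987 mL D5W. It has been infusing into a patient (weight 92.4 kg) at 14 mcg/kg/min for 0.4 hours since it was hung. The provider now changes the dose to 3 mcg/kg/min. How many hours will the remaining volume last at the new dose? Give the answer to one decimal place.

6.8 hours

Initial rate:
Dose = 14 mcg/kg/min × 92.4 kg = 1293.6 mcg/min
1293.6 mcg/min × 60 min/hr = 77616 mcg/hr
Concentration = 144 mg ÷ 987 mL = 0.1458967 mg/mL = 145.8967 mcg/mL
Rate = 77616 mcg/hr ÷ 145.8967 mcg/mL = 531.993 mL/hr
Volume infused so far = 531.993 mL/hr × 0.4 hr = 212.7972 mL
Volume remaining = 987 − 212.7972 = 774.2028 mL
New rate:
Dose = 3 mcg/kg/min × 92.4 kg = 277.2 mcg/min
277.2 mcg/min × 60 min/hr = 16632 mcg/hr
Rate = 16632 mcg/hr ÷ 145.8967 mcg/mL = 113.9985 mL/hr
Time remaining = 774.2028 mL ÷ 113.9985 mL/hr = 6.791342 hr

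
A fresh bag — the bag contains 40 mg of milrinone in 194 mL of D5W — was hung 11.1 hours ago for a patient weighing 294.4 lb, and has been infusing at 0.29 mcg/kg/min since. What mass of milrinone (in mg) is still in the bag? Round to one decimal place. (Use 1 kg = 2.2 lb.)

Weight = 294.4 lb ÷ 2.2 lb/kg = 133.8182 kg
Dose = 0.29 mcg/kg/min × 133.8182 kg = 38.80727 mcg/min
38.80727 mcg/min × 60 min/hr = 2328.436 mcg/hr
Concentration = 40 mg ÷ 194 mL = 0.2061856 mg/mL = 206.1856 mcg/mL
Rate = 2328.436 mcg/hr ÷ 206.1856 mcg/mL = 11.29292 mL/hr
Volume infused = 11.29292 mL/hr × 11.1 hr = 125.3514 mL
Volume remaining = 194 − 125.3514 = 68.64863 mL
Drug remaining = 68.64863 mL × 206.1856 mcg/mL = 14154.36 mcg = 14.15436 mg

14.2 mg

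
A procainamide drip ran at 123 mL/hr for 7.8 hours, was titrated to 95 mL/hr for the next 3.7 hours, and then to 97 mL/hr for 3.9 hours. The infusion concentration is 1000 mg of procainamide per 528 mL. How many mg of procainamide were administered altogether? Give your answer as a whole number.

3199 mg

Concentration = 1000 mg ÷ 528 mL = 1.893939 mg/mL
Stage 1: 123 mL/hr × 7.8 hr = 959.4 mL → 959.4 mL × 1.893939 mg/mL = 1817.045 mg
Stage 2: 95 mL/hr × 3.7 hr = 351.5 mL → 351.5 mL × 1.893939 mg/mL = 665.7197 mg
Stage 3: 97 mL/hr × 3.9 hr = 378.3 mL → 378.3 mL × 1.893939 mg/mL = 716.4773 mg
Total = 1817.045 + 665.7197 + 716.4773 = 3199.242 mg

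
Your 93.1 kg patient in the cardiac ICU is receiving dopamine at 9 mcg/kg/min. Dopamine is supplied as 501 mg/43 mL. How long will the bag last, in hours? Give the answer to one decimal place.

Dose = 9 mcg/kg/min × 93.1 kg = 837.9 mcg/min
837.9 mcg/min × 60 min/hr = 50274 mcg/hr
Concentration = 501 mg ÷ 43 mL = 11.65116 mg/mL = 11651.16 mcg/mL
Rate = 50274 mcg/hr ÷ 11651.16 mcg/mL = 4.314934 mL/hr
Duration = 43 mL ÷ 4.314934 mL/hr = 9.96539 hr

10.0 hours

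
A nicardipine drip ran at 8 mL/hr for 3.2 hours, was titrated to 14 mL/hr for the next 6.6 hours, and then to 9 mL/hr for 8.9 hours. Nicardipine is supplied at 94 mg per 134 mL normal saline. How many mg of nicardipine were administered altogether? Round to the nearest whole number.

139 mg

Concentration = 94 mg ÷ 134 mL = 0.7014925 mg/mL
Stage 1: 8 mL/hr × 3.2 hr = 25.6 mL → 25.6 mL × 0.7014925 mg/mL = 17.95821 mg
Stage 2: 14 mL/hr × 6.6 hr = 92.4 mL → 92.4 mL × 0.7014925 mg/mL = 64.81791 mg
Stage 3: 9 mL/hr × 8.9 hr = 80.1 mL → 80.1 mL × 0.7014925 mg/mL = 56.18955 mg
Total = 17.95821 + 64.81791 + 56.18955 = 138.9657 mg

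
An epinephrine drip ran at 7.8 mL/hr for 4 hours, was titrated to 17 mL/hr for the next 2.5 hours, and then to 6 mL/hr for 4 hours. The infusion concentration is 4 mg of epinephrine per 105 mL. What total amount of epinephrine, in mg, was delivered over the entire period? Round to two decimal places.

3.72 mg

Concentration = 4 mg ÷ 105 mL = 0.03809524 mg/mL
Stage 1: 7.8 mL/hr × 4 hr = 31.2 mL → 31.2 mL × 0.03809524 mg/mL = 1.188571 mg
Stage 2: 17 mL/hr × 2.5 hr = 42.5 mL → 42.5 mL × 0.03809524 mg/mL = 1.619048 mg
Stage 3: 6 mL/hr × 4 hr = 24 mL → 24 mL × 0.03809524 mg/mL = 0.9142857 mg
Total = 1.188571 + 1.619048 + 0.9142857 = 3.721905 mg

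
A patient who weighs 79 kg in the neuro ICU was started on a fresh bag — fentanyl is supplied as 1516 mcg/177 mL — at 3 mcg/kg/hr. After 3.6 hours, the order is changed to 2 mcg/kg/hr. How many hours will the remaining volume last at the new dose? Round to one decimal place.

Initial rate:
Dose = 3 mcg/kg/hr × 79 kg = 237 mcg/hr
Concentration = 1516 mcg ÷ 177 mL = 8.564972 mcg/mL
Rate = 237 mcg/hr ÷ 8.564972 mcg/mL = 27.67084 mL/hr
Volume infused so far = 27.67084 mL/hr × 3.6 hr = 99.61504 mL
Volume remaining = 177 − 99.61504 = 77.38496 mL
New rate:
Dose = 2 mcg/kg/hr × 79 kg = 158 mcg/hr
Rate = 158 mcg/hr ÷ 8.564972 mcg/mL = 18.44723 mL/hr
Time remaining = 77.38496 mL ÷ 18.44723 mL/hr = 4.194937 hr

4.2 hours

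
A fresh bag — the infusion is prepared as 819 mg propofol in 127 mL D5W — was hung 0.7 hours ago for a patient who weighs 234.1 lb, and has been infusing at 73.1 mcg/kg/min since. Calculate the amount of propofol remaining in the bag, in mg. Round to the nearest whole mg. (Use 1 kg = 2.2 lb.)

492 mg

Weight = 234.1 lb ÷ 2.2 lb/kg = 106.4091 kg
Dose = 73.1 mcg/kg/min × 106.4091 kg = 7778.505 mcg/min
7778.505 mcg/min × 60 min/hr = 466710.3 mcg/hr
Concentration = 819 mg ÷ 127 mL = 6.448819 mg/mL = 6448.819 mcg/mL
Rate = 466710.3 mcg/hr ÷ 6448.819 mcg/mL = 72.37143 mL/hr
Volume infused = 72.37143 mL/hr × 0.7 hr = 50.66 mL
Volume remaining = 127 − 50.66 = 76.34 mL
Drug remaining = 76.34 mL × 6448.819 mcg/mL = 492302.8 mcg = 492.3028 mg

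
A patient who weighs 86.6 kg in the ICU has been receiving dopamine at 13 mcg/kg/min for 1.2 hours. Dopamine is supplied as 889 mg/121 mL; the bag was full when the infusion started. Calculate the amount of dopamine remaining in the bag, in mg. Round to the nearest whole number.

Dose = 13 mcg/kg/min × 86.6 kg = 1125.8 mcg/min
1125.8 mcg/min × 60 min/hr = 67548 mcg/hr
Concentration = 889 mg ÷ 121 mL = 7.347107 mg/mL = 7347.107 mcg/mL
Rate = 67548 mcg/hr ÷ 7347.107 mcg/mL = 9.193822 mL/hr
Volume infused = 9.193822 mL/hr × 1.2 hr = 11.03259 mL
Volume remaining = 121 − 11.03259 = 109.9674 mL
Drug remaining = 109.9674 mL × 7347.107 mcg/mL = 807942.4 mcg = 807.9424 mg

808 mg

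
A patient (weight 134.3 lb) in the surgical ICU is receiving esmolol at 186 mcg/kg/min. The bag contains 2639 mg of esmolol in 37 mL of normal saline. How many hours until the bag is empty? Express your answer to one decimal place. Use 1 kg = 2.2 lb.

Weight = 134.3 lb ÷ 2.2 lb/kg = 61.04545 kg
Dose = 186 mcg/kg/min × 61.04545 kg = 11354.45 mcg/min
11354.45 mcg/min × 60 min/hr = 681267.3 mcg/hr
Concentration = 2639 mg ÷ 37 mL = 71.32432 mg/mL = 71324.32 mcg/mL
Rate = 681267.3 mcg/hr ÷ 71324.32 mcg/mL = 9.551682 mL/hr
Duration = 37 mL ÷ 9.551682 mL/hr = 3.873663 hr

3.9 hours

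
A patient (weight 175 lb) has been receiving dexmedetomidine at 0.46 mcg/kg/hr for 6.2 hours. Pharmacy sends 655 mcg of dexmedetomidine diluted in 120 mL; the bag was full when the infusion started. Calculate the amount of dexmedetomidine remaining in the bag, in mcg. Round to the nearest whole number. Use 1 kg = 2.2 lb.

Weight = 175 lb ÷ 2.2 lb/kg = 79.54545 kg
Dose = 0.46 mcg/kg/hr × 79.54545 kg = 36.59091 mcg/hr
Concentration = 655 mcg ÷ 120 mL = 5.458333 mcg/mL
Rate = 36.59091 mcg/hr ÷ 5.458333 mcg/mL = 6.703678 mL/hr
Volume infused = 6.703678 mL/hr × 6.2 hr = 41.5628 mL
Volume remaining = 120 − 41.5628 = 78.4372 mL
Drug remaining = 78.4372 mL × 5.458333 mcg/mL = 428.1364 mcg

428 mcg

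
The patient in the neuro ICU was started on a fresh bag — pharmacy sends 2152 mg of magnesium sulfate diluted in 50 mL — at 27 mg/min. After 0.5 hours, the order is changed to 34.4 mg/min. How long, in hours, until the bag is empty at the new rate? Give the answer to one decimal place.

0.7 hours

Initial rate:
27 mg/min × 60 min/hr = 1620 mg/hr
Concentration = 2152 mg ÷ 50 mL = 43.04 mg/mL
Rate = 1620 mg/hr ÷ 43.04 mg/mL = 37.63941 mL/hr
Volume infused so far = 37.63941 mL/hr × 0.5 hr = 18.8197 mL
Volume remaining = 50 − 18.8197 = 31.1803 mL
New rate:
34.4 mg/min × 60 min/hr = 2064 mg/hr
Rate = 2064 mg/hr ÷ 43.04 mg/mL = 47.95539 mL/hr
Time remaining = 31.1803 mL ÷ 47.95539 mL/hr = 0.6501938 hr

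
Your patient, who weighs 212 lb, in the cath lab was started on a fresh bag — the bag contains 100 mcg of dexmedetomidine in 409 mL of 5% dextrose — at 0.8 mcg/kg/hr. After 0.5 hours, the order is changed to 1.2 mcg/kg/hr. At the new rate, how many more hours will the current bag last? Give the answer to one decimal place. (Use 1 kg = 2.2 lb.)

Initial rate:
Weight = 212 lb ÷ 2.2 lb/kg = 96.36364 kg
Dose = 0.8 mcg/kg/hr × 96.36364 kg = 77.09091 mcg/hr
Concentration = 100 mcg ÷ 409 mL = 0.2444988 mcg/mL
Rate = 77.09091 mcg/hr ÷ 0.2444988 mcg/mL = 315.3018 mL/hr
Volume infused so far = 315.3018 mL/hr × 0.5 hr = 157.6509 mL
Volume remaining = 409 − 157.6509 = 251.3491 mL
New rate:
Dose = 1.2 mcg/kg/hr × 96.36364 kg = 115.6364 mcg/hr
Rate = 115.6364 mcg/hr ÷ 0.2444988 mcg/mL = 472.9527 mL/hr
Time remaining = 251.3491 mL ÷ 472.9527 mL/hr = 0.5314465 hr

0.5 hours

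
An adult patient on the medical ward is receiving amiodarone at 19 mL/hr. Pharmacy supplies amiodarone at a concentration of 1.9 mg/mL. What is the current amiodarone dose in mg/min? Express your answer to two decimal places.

Drug rate = 19 mL/hr × 1.9 mg/mL = 36.1 mg/hr
36.1 mg/hr ÷ 60 min/hr = 0.6016667 mg/min

0.60 mg/min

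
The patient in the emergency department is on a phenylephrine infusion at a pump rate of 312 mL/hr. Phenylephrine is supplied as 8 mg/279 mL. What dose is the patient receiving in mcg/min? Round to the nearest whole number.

149 mcg/min

Concentration = 8 mg ÷ 279 mL = 0.02867384 mg/mL = 28.67384 mcg/mL
Drug rate = 312 mL/hr × 28.67384 mcg/mL = 8946.237 mcg/hr
8946.237 mcg/hr ÷ 60 min/hr = 149.1039 mcg/min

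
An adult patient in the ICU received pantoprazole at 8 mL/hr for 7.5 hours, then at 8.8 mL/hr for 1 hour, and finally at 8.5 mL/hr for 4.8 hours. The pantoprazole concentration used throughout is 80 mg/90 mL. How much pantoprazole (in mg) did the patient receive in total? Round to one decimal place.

97.4 mg

Concentration = 80 mg ÷ 90 mL = 0.8888889 mg/mL
Stage 1: 8 mL/hr × 7.5 hr = 60 mL → 60 mL × 0.8888889 mg/mL = 53.33333 mg
Stage 2: 8.8 mL/hr × 1 hr = 8.8 mL → 8.8 mL × 0.8888889 mg/mL = 7.822222 mg
Stage 3: 8.5 mL/hr × 4.8 hr = 40.8 mL → 40.8 mL × 0.8888889 mg/mL = 36.26667 mg
Total = 53.33333 + 7.822222 + 36.26667 = 97.42222 mg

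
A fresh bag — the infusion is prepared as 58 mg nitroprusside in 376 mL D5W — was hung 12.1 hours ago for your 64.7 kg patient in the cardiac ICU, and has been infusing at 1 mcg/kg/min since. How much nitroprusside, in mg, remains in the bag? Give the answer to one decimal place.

Dose = 1 mcg/kg/min × 64.7 kg = 64.7 mcg/min
64.7 mcg/min × 60 min/hr = 3882 mcg/hr
Concentration = 58 mg ÷ 376 mL = 0.1542553 mg/mL = 154.2553 mcg/mL
Rate = 3882 mcg/hr ÷ 154.2553 mcg/mL = 25.16607 mL/hr
Volume infused = 25.16607 mL/hr × 12.1 hr = 304.5094 mL
Volume remaining = 376 − 304.5094 = 71.49057 mL
Drug remaining = 71.49057 mL × 154.2553 mcg/mL = 11027.8 mcg = 11.0278 mg

11.0 mg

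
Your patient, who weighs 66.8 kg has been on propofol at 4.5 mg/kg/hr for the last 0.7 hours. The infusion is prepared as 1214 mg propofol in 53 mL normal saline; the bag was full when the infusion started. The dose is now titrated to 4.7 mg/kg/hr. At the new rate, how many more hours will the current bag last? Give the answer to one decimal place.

3.2 hours

Initial rate:
Dose = 4.5 mg/kg/hr × 66.8 kg = 300.6 mg/hr
Concentration = 1214 mg ÷ 53 mL = 22.90566 mg/mL
Rate = 300.6 mg/hr ÷ 22.90566 mg/mL = 13.12339 mL/hr
Volume infused so far = 13.12339 mL/hr × 0.7 hr = 9.186376 mL
Volume remaining = 53 − 9.186376 = 43.81362 mL
New rate:
Dose = 4.7 mg/kg/hr × 66.8 kg = 313.96 mg/hr
Rate = 313.96 mg/hr ÷ 22.90566 mg/mL = 13.70666 mL/hr
Time remaining = 43.81362 mL ÷ 13.70666 mL/hr = 3.196522 hr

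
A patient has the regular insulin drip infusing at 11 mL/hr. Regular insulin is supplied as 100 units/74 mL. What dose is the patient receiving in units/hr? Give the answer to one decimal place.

14.9 units/hr

Concentration = 100 units ÷ 74 mL = 1.351351 units/mL
Drug rate = 11 mL/hr × 1.351351 units/mL = 14.86486 units/hr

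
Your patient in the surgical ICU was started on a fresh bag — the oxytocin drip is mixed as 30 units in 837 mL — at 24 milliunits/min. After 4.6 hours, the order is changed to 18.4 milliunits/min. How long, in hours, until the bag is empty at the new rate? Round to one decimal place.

Initial rate:
24 milliunits/min × 60 min/hr = 1440 milliunits/hr
Concentration = 30 units ÷ 837 mL = 0.03584229 units/mL = 35.84229 milliunits/mL
Rate = 1440 milliunits/hr ÷ 35.84229 milliunits/mL = 40.176 mL/hr
Volume infused so far = 40.176 mL/hr × 4.6 hr = 184.8096 mL
Volume remaining = 837 − 184.8096 = 652.1904 mL
New rate:
18.4 milliunits/min × 60 min/hr = 1104 milliunits/hr
Rate = 1104 milliunits/hr ÷ 35.84229 milliunits/mL = 30.8016 mL/hr
Time remaining = 652.1904 mL ÷ 30.8016 mL/hr = 21.17391 hr

21.2 hours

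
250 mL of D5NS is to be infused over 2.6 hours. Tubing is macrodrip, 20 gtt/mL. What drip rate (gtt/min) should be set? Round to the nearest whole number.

250 mL ÷ (2.6 hr × 60 = 156 min) = 1.602564 mL/min
1.602564 mL/min × 20 gtt/mL = 32.05128 gtt/min

32 gtt/min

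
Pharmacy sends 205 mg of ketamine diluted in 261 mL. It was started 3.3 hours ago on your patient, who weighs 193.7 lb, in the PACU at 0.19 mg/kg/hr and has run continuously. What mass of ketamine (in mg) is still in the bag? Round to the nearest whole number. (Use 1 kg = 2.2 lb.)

150 mg

Weight = 193.7 lb ÷ 2.2 lb/kg = 88.04545 kg
Dose = 0.19 mg/kg/hr × 88.04545 kg = 16.72864 mg/hr
Concentration = 205 mg ÷ 261 mL = 0.7854406 mg/mL
Rate = 16.72864 mg/hr ÷ 0.7854406 mg/mL = 21.29841 mL/hr
Volume infused = 21.29841 mL/hr × 3.3 hr = 70.28475 mL
Volume remaining = 261 − 70.28475 = 190.7152 mL
Drug remaining = 190.7152 mL × 0.7854406 mg/mL = 149.7955 mg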